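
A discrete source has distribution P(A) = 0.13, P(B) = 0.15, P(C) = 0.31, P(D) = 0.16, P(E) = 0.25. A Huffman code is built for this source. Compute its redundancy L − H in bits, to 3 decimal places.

Entropy H = −Σ p log₂ p ≈ 2.2400 bits.
Huffman merges: 13/100+3/20→7/25; 4/25+1/4→41/100; 7/25+31/100→59/100; 41/100+59/100→1. L = 57/25 ≈ 2.2800.
L − H = 2.2800 − 2.2400 = 0.040 bits.

0.040 bits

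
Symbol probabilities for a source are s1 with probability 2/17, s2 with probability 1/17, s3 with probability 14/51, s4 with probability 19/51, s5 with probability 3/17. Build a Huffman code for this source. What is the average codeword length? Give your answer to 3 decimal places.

2.157 bits/symbol

Repeatedly combine the two least-probable nodes; the expected code length is the sum of the merged weights.
merge 1/17 + 2/17 → 3/17
merge 3/17 + 3/17 → 6/17
merge 14/51 + 6/17 → 32/51
merge 19/51 + 32/51 → 1
L = 3/17 + 6/17 + 32/51 + 1 = 110/51 ≈ 2.157 bits/symbol.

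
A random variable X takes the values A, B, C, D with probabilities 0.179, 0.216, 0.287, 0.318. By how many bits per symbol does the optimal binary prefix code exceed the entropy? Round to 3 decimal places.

0.036 bits

Entropy H = −Σ p log₂ p ≈ 1.9643 bits.
Huffman merges: 179/1000+27/125→79/200; 287/1000+159/500→121/200; 79/200+121/200→1. L = 2 ≈ 2.0000.
L − H = 2.0000 − 1.9643 = 0.036 bits.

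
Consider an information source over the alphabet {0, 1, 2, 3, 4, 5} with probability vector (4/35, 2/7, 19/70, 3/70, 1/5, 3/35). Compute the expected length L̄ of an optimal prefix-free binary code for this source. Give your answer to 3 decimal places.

2.371 bits/symbol

Repeatedly combine the two least-probable nodes; the expected code length is the sum of the merged weights.
merge 3/70 + 3/35 → 9/70
merge 4/35 + 9/70 → 17/70
merge 1/5 + 17/70 → 31/70
merge 19/70 + 2/7 → 39/70
merge 31/70 + 39/70 → 1
L = 9/70 + 17/70 + 31/70 + 39/70 + 1 = 83/35 ≈ 2.371 bits/symbol.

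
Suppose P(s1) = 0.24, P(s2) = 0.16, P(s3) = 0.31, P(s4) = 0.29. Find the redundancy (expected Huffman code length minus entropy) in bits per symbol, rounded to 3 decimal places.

0.041 bits

Entropy H = −Σ p log₂ p ≈ 1.9588 bits.
Huffman merges: 4/25+6/25→2/5; 29/100+31/100→3/5; 2/5+3/5→1. L = 2 ≈ 2.0000.
L − H = 2.0000 − 1.9588 = 0.041 bits.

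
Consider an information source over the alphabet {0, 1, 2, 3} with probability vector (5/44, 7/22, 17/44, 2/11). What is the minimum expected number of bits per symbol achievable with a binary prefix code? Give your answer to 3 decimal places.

1.909 bits/symbol

Repeatedly combine the two least-probable nodes; the expected code length is the sum of the merged weights.
merge 5/44 + 2/11 → 13/44
merge 13/44 + 7/22 → 27/44
merge 17/44 + 27/44 → 1
L = 13/44 + 27/44 + 1 = 21/11 ≈ 1.909 bits/symbol.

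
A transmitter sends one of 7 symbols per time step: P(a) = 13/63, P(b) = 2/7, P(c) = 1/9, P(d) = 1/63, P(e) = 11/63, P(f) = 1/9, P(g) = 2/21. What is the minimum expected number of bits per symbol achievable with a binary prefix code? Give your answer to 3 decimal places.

2.619 bits/symbol

Repeatedly combine the two least-probable nodes; the expected code length is the sum of the merged weights.
merge 1/63 + 2/21 → 1/9
merge 1/9 + 1/9 → 2/9
merge 1/9 + 11/63 → 2/7
merge 13/63 + 2/9 → 3/7
merge 2/7 + 2/7 → 4/7
merge 3/7 + 4/7 → 1
L = 1/9 + 2/9 + 2/7 + 3/7 + 4/7 + 1 = 55/21 ≈ 2.619 bits/symbol.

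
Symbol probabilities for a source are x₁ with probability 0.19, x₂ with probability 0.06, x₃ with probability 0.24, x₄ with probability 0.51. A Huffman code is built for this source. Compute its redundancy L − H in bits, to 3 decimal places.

0.052 bits

Entropy H = −Σ p log₂ p ≈ 1.6883 bits.
Huffman merges: 3/50+19/100→1/4; 6/25+1/4→49/100; 49/100+51/100→1. L = 87/50 ≈ 1.7400.
L − H = 1.7400 − 1.6883 = 0.052 bits.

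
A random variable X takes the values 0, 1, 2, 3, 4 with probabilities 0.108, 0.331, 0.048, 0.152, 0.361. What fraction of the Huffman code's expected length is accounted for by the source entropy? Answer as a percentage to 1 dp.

96.5%

Entropy H = −Σ p log₂ p ≈ 2.0288 bits.
Huffman merges: 6/125+27/250→39/250; 19/125+39/250→77/250; 77/250+331/1000→639/1000; 361/1000+639/1000→1. L = 2103/1000 ≈ 2.1030.
Efficiency = H/L = 2.0288/2.1030 = 96.5%.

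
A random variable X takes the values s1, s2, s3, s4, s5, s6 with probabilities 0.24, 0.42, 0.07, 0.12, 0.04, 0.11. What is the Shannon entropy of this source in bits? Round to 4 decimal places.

2.1914 bits

H = −Σ pᵢ log₂ pᵢ.
−0.24·log₂(0.24) = 0.4941
−0.42·log₂(0.42) = 0.5256
−0.07·log₂(0.07) = 0.2686
−0.12·log₂(0.12) = 0.3671
−0.04·log₂(0.04) = 0.1858
−0.11·log₂(0.11) = 0.3503
Sum ≈ 2.1914 → 2.1914 bits.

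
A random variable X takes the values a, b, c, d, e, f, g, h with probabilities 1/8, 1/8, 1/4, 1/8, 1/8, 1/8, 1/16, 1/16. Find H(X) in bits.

2.875 bits

Each probability is a power of 1/2, so log₂(1/p) is an integer.
H = Σ p·log₂(1/p) = 1/8·3 + 1/8·3 + 1/4·2 + 1/8·3 + 1/8·3 + 1/8·3 + 1/16·4 + 1/16·4 = 2.875 bits.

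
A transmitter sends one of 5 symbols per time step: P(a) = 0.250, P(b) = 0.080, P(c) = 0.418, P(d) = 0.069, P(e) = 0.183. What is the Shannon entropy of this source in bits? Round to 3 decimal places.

2.032 bits

H = −Σ pᵢ log₂ pᵢ.
−0.250·log₂(0.250) = 0.5000
−0.080·log₂(0.080) = 0.2915
−0.418·log₂(0.418) = 0.5260
−0.069·log₂(0.069) = 0.2662
−0.183·log₂(0.183) = 0.4484
Sum ≈ 2.0320 → 2.032 bits.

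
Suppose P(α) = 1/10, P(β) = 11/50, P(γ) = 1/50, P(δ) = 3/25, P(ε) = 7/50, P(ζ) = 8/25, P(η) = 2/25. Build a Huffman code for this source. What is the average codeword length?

2.56 bits/symbol

Repeatedly combine the two least-probable nodes; the expected code length is the sum of the merged weights.
merge 1/50 + 2/25 → 1/10
merge 1/10 + 1/10 → 1/5
merge 3/25 + 7/50 → 13/50
merge 1/5 + 11/50 → 21/50
merge 13/50 + 8/25 → 29/50
merge 21/50 + 29/50 → 1
L = 1/10 + 1/5 + 13/50 + 21/50 + 29/50 + 1 = 64/25 = 2.56 bits/symbol.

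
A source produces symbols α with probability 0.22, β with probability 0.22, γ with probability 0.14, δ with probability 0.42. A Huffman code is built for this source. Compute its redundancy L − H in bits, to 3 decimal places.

0.056 bits

Entropy H = −Σ p log₂ p ≈ 1.8839 bits.
Huffman merges: 7/50+11/50→9/25; 11/50+9/25→29/50; 21/50+29/50→1. L = 97/50 ≈ 1.9400.
L − H = 1.9400 − 1.8839 = 0.056 bits.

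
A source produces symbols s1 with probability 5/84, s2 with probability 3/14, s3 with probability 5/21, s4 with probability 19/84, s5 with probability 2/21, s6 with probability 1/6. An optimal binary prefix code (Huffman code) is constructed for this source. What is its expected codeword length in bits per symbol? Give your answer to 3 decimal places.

2.476 bits/symbol

Repeatedly combine the two least-probable nodes; the expected code length is the sum of the merged weights.
merge 5/84 + 2/21 → 13/84
merge 13/84 + 1/6 → 9/28
merge 3/14 + 19/84 → 37/84
merge 5/21 + 9/28 → 47/84
merge 37/84 + 47/84 → 1
L = 13/84 + 9/28 + 37/84 + 47/84 + 1 = 52/21 ≈ 2.476 bits/symbol.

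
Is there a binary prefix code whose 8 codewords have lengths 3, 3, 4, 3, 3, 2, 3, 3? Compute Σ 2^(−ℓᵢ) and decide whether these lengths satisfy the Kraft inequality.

With common denominator 2^4 = 16: Σ 2^(−ℓᵢ) = 2/16 + 2/16 + 1/16 + 2/16 + 2/16 + 4/16 + 2/16 + 2/16 = 17/16 = 1.0625.
Kraft's inequality requires Σ ≤ 1; here Σ = 1.0625 > 1, so no such prefix code exists.

1.0625; no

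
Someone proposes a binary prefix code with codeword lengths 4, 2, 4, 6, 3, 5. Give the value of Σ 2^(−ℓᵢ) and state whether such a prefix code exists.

With common denominator 2^6 = 64: Σ 2^(−ℓᵢ) = 4/64 + 16/64 + 4/64 + 1/64 + 8/64 + 2/64 = 35/64 = 0.546875.
Kraft's inequality requires Σ ≤ 1; here Σ = 0.546875 ≤ 1, so such a prefix code exists.

0.546875; yes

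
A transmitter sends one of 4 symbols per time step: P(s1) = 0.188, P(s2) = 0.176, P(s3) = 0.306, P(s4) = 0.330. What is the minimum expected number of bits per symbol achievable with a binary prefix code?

Repeatedly combine the two least-probable nodes; the expected code length is the sum of the merged weights.
merge 22/125 + 47/250 → 91/250
merge 153/500 + 33/100 → 159/250
merge 91/250 + 159/250 → 1
L = 91/250 + 159/250 + 1 = 2 bits/symbol.

2 bits/symbol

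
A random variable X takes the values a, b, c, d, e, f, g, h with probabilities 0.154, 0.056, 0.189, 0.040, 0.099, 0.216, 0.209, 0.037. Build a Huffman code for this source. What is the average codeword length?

Repeatedly combine the two least-probable nodes; the expected code length is the sum of the merged weights.
merge 37/1000 + 1/25 → 77/1000
merge 7/125 + 77/1000 → 133/1000
merge 99/1000 + 133/1000 → 29/125
merge 77/500 + 189/1000 → 343/1000
merge 209/1000 + 27/125 → 17/40
merge 29/125 + 343/1000 → 23/40
merge 17/40 + 23/40 → 1
L = 77/1000 + 133/1000 + 29/125 + 343/1000 + 17/40 + 23/40 + 1 = 557/200 = 2.785 bits/symbol.

2.785 bits/symbol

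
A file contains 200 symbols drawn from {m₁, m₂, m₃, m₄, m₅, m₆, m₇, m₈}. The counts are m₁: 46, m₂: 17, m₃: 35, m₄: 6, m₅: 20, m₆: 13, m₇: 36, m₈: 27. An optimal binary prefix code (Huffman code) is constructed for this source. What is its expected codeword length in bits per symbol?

2.865 bits/symbol

Probabilities are the counts divided by 200.
Repeatedly combine the two least-probable nodes; the expected code length is the sum of the merged weights.
merge 3/100 + 13/200 → 19/200
merge 17/200 + 19/200 → 9/50
merge 1/10 + 27/200 → 47/200
merge 7/40 + 9/50 → 71/200
merge 9/50 + 23/100 → 41/100
merge 47/200 + 71/200 → 59/100
merge 41/100 + 59/100 → 1
L = 19/200 + 9/50 + 47/200 + 71/200 + 41/100 + 59/100 + 1 = 573/200 = 2.865 bits/symbol.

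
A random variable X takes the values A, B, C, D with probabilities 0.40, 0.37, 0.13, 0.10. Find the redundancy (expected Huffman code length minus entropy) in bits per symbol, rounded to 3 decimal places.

Entropy H = −Σ p log₂ p ≈ 1.7743 bits.
Huffman merges: 1/10+13/100→23/100; 23/100+37/100→3/5; 2/5+3/5→1. L = 183/100 ≈ 1.8300.
L − H = 1.8300 − 1.7743 = 0.056 bits.

0.056 bits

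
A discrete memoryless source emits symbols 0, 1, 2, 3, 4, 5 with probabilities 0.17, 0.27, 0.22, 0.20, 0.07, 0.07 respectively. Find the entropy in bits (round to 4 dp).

2.4267 bits

H = −Σ pᵢ log₂ pᵢ.
−0.17·log₂(0.17) = 0.4346
−0.27·log₂(0.27) = 0.5100
−0.22·log₂(0.22) = 0.4806
−0.20·log₂(0.20) = 0.4644
−0.07·log₂(0.07) = 0.2686
−0.07·log₂(0.07) = 0.2686
Sum ≈ 2.4267 → 2.4267 bits.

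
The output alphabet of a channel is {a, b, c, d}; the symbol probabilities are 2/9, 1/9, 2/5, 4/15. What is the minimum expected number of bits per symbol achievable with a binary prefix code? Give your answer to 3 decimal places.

Repeatedly combine the two least-probable nodes; the expected code length is the sum of the merged weights.
merge 1/9 + 2/9 → 1/3
merge 4/15 + 1/3 → 3/5
merge 2/5 + 3/5 → 1
L = 1/3 + 3/5 + 1 = 29/15 ≈ 1.933 bits/symbol.

1.933 bits/symbol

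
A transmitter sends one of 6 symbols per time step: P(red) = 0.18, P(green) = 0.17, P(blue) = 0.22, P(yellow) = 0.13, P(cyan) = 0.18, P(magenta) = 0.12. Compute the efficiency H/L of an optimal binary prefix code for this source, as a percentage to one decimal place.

98.3%

Entropy H = −Σ p log₂ p ≈ 2.5555 bits.
Huffman merges: 3/25+13/100→1/4; 17/100+9/50→7/20; 9/50+11/50→2/5; 1/4+7/20→3/5; 2/5+3/5→1. L = 13/5 ≈ 2.6000.
Efficiency = H/L = 2.5555/2.6000 = 98.3%.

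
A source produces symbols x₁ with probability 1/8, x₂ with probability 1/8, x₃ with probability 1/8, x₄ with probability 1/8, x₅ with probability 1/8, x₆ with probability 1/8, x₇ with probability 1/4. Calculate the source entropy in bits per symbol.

Each probability is a power of 1/2, so log₂(1/p) is an integer.
H = Σ p·log₂(1/p) = 1/8·3 + 1/8·3 + 1/8·3 + 1/8·3 + 1/8·3 + 1/8·3 + 1/4·2 = 2.75 bits.

2.75 bits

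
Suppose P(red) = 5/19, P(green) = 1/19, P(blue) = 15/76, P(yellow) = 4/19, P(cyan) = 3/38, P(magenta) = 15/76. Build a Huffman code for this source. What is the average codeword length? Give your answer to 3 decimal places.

Repeatedly combine the two least-probable nodes; the expected code length is the sum of the merged weights.
merge 1/19 + 3/38 → 5/38
merge 5/38 + 15/76 → 25/76
merge 15/76 + 4/19 → 31/76
merge 5/19 + 25/76 → 45/76
merge 31/76 + 45/76 → 1
L = 5/38 + 25/76 + 31/76 + 45/76 + 1 = 187/76 ≈ 2.461 bits/symbol.

2.461 bits/symbol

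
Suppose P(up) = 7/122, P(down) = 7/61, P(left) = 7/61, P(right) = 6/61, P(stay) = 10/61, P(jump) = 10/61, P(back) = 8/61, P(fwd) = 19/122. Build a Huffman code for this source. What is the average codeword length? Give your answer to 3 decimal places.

2.992 bits/symbol

Repeatedly combine the two least-probable nodes; the expected code length is the sum of the merged weights.
merge 7/122 + 6/61 → 19/122
merge 7/61 + 7/61 → 14/61
merge 8/61 + 19/122 → 35/122
merge 19/122 + 10/61 → 39/122
merge 10/61 + 14/61 → 24/61
merge 35/122 + 39/122 → 37/61
merge 24/61 + 37/61 → 1
L = 19/122 + 14/61 + 35/122 + 39/122 + 24/61 + 37/61 + 1 = 365/122 ≈ 2.992 bits/symbol.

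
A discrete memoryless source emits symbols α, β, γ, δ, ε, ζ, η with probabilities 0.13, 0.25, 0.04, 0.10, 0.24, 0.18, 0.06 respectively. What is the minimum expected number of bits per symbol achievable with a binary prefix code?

Repeatedly combine the two least-probable nodes; the expected code length is the sum of the merged weights.
merge 1/25 + 3/50 → 1/10
merge 1/10 + 1/10 → 1/5
merge 13/100 + 9/50 → 31/100
merge 1/5 + 6/25 → 11/25
merge 1/4 + 31/100 → 14/25
merge 11/25 + 14/25 → 1
L = 1/10 + 1/5 + 31/100 + 11/25 + 14/25 + 1 = 261/100 = 2.61 bits/symbol.

2.61 bits/symbol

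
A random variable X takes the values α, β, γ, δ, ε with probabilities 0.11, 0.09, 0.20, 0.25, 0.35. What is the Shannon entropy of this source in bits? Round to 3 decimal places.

2.157 bits

H = −Σ pᵢ log₂ pᵢ.
−0.11·log₂(0.11) = 0.3503
−0.09·log₂(0.09) = 0.3127
−0.20·log₂(0.20) = 0.4644
−0.25·log₂(0.25) = 0.5000
−0.35·log₂(0.35) = 0.5301
Sum ≈ 2.1574 → 2.157 bits.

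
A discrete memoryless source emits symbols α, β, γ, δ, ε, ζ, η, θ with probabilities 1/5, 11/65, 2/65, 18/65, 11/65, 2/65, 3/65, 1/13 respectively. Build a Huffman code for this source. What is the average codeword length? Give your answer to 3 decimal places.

Repeatedly combine the two least-probable nodes; the expected code length is the sum of the merged weights.
merge 2/65 + 2/65 → 4/65
merge 3/65 + 4/65 → 7/65
merge 1/13 + 7/65 → 12/65
merge 11/65 + 11/65 → 22/65
merge 12/65 + 1/5 → 5/13
merge 18/65 + 22/65 → 8/13
merge 5/13 + 8/13 → 1
L = 4/65 + 7/65 + 12/65 + 22/65 + 5/13 + 8/13 + 1 = 35/13 ≈ 2.692 bits/symbol.

2.692 bits/symbol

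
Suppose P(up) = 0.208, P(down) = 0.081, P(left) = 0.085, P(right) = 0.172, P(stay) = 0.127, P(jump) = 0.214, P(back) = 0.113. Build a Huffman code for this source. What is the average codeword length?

Repeatedly combine the two least-probable nodes; the expected code length is the sum of the merged weights.
merge 81/1000 + 17/200 → 83/500
merge 113/1000 + 127/1000 → 6/25
merge 83/500 + 43/250 → 169/500
merge 26/125 + 107/500 → 211/500
merge 6/25 + 169/500 → 289/500
merge 211/500 + 289/500 → 1
L = 83/500 + 6/25 + 169/500 + 211/500 + 289/500 + 1 = 343/125 = 2.744 bits/symbol.

2.744 bits/symbol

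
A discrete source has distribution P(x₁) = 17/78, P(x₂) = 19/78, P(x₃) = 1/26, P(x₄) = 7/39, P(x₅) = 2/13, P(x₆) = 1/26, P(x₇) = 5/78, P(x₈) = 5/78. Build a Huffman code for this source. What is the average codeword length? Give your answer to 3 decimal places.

Repeatedly combine the two least-probable nodes; the expected code length is the sum of the merged weights.
merge 1/26 + 1/26 → 1/13
merge 5/78 + 5/78 → 5/39
merge 1/13 + 5/39 → 8/39
merge 2/13 + 7/39 → 1/3
merge 8/39 + 17/78 → 11/26
merge 19/78 + 1/3 → 15/26
merge 11/26 + 15/26 → 1
L = 1/13 + 5/39 + 8/39 + 1/3 + 11/26 + 15/26 + 1 = 107/39 ≈ 2.744 bits/symbol.

2.744 bits/symbol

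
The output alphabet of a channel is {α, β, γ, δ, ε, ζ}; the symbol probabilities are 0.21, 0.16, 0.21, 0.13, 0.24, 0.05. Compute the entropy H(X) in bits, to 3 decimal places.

H = −Σ pᵢ log₂ pᵢ.
−0.21·log₂(0.21) = 0.4728
−0.16·log₂(0.16) = 0.4230
−0.21·log₂(0.21) = 0.4728
−0.13·log₂(0.13) = 0.3826
−0.24·log₂(0.24) = 0.4941
−0.05·log₂(0.05) = 0.2161
Sum ≈ 2.4615 → 2.462 bits.

2.462 bits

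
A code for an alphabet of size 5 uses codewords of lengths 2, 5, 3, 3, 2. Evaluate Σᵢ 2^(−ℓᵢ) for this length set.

0.78125

With common denominator 2^5 = 32: Σ 2^(−ℓᵢ) = 8/32 + 1/32 + 4/32 + 4/32 + 8/32 = 25/32 = 0.78125.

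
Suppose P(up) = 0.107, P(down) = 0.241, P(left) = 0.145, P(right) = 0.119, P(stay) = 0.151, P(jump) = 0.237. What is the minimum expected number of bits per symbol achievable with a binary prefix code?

2.522 bits/symbol

Repeatedly combine the two least-probable nodes; the expected code length is the sum of the merged weights.
merge 107/1000 + 119/1000 → 113/500
merge 29/200 + 151/1000 → 37/125
merge 113/500 + 237/1000 → 463/1000
merge 241/1000 + 37/125 → 537/1000
merge 463/1000 + 537/1000 → 1
L = 113/500 + 37/125 + 463/1000 + 537/1000 + 1 = 1261/500 = 2.522 bits/symbol.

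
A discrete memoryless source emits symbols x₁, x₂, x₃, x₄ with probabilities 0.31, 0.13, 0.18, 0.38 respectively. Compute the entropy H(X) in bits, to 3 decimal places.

1.882 bits

H = −Σ pᵢ log₂ pᵢ.
−0.31·log₂(0.31) = 0.5238
−0.13·log₂(0.13) = 0.3826
−0.18·log₂(0.18) = 0.4453
−0.38·log₂(0.38) = 0.5305
Sum ≈ 1.8822 → 1.882 bits.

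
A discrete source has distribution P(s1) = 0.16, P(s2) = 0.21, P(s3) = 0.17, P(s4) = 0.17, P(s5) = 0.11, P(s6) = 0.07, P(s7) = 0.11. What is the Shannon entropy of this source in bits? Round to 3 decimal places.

2.734 bits

H = −Σ pᵢ log₂ pᵢ.
−0.16·log₂(0.16) = 0.4230
−0.21·log₂(0.21) = 0.4728
−0.17·log₂(0.17) = 0.4346
−0.17·log₂(0.17) = 0.4346
−0.11·log₂(0.11) = 0.3503
−0.07·log₂(0.07) = 0.2686
−0.11·log₂(0.11) = 0.3503
Sum ≈ 2.7341 → 2.734 bits.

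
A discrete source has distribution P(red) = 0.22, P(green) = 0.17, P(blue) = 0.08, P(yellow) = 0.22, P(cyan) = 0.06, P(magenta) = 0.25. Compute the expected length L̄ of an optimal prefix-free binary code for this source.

2.45 bits/symbol

Repeatedly combine the two least-probable nodes; the expected code length is the sum of the merged weights.
merge 3/50 + 2/25 → 7/50
merge 7/50 + 17/100 → 31/100
merge 11/50 + 11/50 → 11/25
merge 1/4 + 31/100 → 14/25
merge 11/25 + 14/25 → 1
L = 7/50 + 31/100 + 11/25 + 14/25 + 1 = 49/20 = 2.45 bits/symbol.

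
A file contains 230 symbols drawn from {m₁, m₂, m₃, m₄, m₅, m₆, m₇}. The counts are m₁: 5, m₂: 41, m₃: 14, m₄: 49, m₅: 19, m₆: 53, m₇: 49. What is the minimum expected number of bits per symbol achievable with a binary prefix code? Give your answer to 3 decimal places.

2.591 bits/symbol

Probabilities are the counts divided by 230.
Repeatedly combine the two least-probable nodes; the expected code length is the sum of the merged weights.
merge 1/46 + 7/115 → 19/230
merge 19/230 + 19/230 → 19/115
merge 19/115 + 41/230 → 79/230
merge 49/230 + 49/230 → 49/115
merge 53/230 + 79/230 → 66/115
merge 49/115 + 66/115 → 1
L = 19/230 + 19/115 + 79/230 + 49/115 + 66/115 + 1 = 298/115 ≈ 2.591 bits/symbol.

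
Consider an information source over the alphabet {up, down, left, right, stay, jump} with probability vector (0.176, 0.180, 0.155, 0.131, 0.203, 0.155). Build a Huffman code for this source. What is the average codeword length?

2.617 bits/symbol

Repeatedly combine the two least-probable nodes; the expected code length is the sum of the merged weights.
merge 131/1000 + 31/200 → 143/500
merge 31/200 + 22/125 → 331/1000
merge 9/50 + 203/1000 → 383/1000
merge 143/500 + 331/1000 → 617/1000
merge 383/1000 + 617/1000 → 1
L = 143/500 + 331/1000 + 383/1000 + 617/1000 + 1 = 2617/1000 = 2.617 bits/symbol.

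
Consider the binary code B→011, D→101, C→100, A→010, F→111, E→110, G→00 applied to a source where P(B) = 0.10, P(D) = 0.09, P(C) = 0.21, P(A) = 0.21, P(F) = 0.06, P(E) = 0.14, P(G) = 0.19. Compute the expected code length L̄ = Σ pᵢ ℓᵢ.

L̄ = Σ pᵢ·ℓᵢ = 0.10·3 + 0.09·3 + 0.21·3 + 0.21·3 + 0.06·3 + 0.14·3 + 0.19·2 = 2.81 bits/symbol.

2.81 bits/symbol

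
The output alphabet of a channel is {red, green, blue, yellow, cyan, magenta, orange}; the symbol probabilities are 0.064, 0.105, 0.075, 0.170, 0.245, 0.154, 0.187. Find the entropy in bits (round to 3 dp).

2.675 bits

H = −Σ pᵢ log₂ pᵢ.
−0.064·log₂(0.064) = 0.2538
−0.105·log₂(0.105) = 0.3414
−0.075·log₂(0.075) = 0.2803
−0.170·log₂(0.170) = 0.4346
−0.245·log₂(0.245) = 0.4971
−0.154·log₂(0.154) = 0.4156
−0.187·log₂(0.187) = 0.4523
Sum ≈ 2.6752 → 2.675 bits.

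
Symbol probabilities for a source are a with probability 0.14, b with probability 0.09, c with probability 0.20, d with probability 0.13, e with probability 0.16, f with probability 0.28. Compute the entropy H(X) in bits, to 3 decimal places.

2.494 bits

H = −Σ pᵢ log₂ pᵢ.
−0.14·log₂(0.14) = 0.3971
−0.09·log₂(0.09) = 0.3127
−0.20·log₂(0.20) = 0.4644
−0.13·log₂(0.13) = 0.3826
−0.16·log₂(0.16) = 0.4230
−0.28·log₂(0.28) = 0.5142
Sum ≈ 2.4940 → 2.494 bits.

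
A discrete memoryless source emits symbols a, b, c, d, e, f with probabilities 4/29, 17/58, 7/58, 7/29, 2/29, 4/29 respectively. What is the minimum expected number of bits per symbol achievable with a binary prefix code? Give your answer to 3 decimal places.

2.466 bits/symbol

Repeatedly combine the two least-probable nodes; the expected code length is the sum of the merged weights.
merge 2/29 + 7/58 → 11/58
merge 4/29 + 4/29 → 8/29
merge 11/58 + 7/29 → 25/58
merge 8/29 + 17/58 → 33/58
merge 25/58 + 33/58 → 1
L = 11/58 + 8/29 + 25/58 + 33/58 + 1 = 143/58 ≈ 2.466 bits/symbol.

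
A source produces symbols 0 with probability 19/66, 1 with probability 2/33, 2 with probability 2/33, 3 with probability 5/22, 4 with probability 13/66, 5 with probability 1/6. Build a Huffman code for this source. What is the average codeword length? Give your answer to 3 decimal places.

2.409 bits/symbol

Repeatedly combine the two least-probable nodes; the expected code length is the sum of the merged weights.
merge 2/33 + 2/33 → 4/33
merge 4/33 + 1/6 → 19/66
merge 13/66 + 5/22 → 14/33
merge 19/66 + 19/66 → 19/33
merge 14/33 + 19/33 → 1
L = 4/33 + 19/66 + 14/33 + 19/33 + 1 = 53/22 ≈ 2.409 bits/symbol.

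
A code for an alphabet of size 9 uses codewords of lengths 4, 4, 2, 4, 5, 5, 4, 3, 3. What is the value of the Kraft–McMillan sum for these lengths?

0.8125

With common denominator 2^5 = 32: Σ 2^(−ℓᵢ) = 2/32 + 2/32 + 8/32 + 2/32 + 1/32 + 1/32 + 2/32 + 4/32 + 4/32 = 26/32 = 0.8125.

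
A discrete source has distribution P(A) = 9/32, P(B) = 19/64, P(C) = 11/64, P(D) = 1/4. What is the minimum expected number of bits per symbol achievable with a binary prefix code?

2 bits/symbol

Repeatedly combine the two least-probable nodes; the expected code length is the sum of the merged weights.
merge 11/64 + 1/4 → 27/64
merge 9/32 + 19/64 → 37/64
merge 27/64 + 37/64 → 1
L = 27/64 + 37/64 + 1 = 2 bits/symbol.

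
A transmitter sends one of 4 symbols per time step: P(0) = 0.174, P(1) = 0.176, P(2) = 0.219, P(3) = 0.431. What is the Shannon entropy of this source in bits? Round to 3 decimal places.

H = −Σ pᵢ log₂ pᵢ.
−0.174·log₂(0.174) = 0.4390
−0.176·log₂(0.176) = 0.4411
−0.219·log₂(0.219) = 0.4798
−0.431·log₂(0.431) = 0.5233
Sum ≈ 1.8833 → 1.883 bits.

1.883 bits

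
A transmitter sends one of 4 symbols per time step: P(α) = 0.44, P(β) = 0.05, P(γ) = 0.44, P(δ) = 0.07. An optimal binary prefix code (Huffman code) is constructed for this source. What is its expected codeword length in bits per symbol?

1.68 bits/symbol

Repeatedly combine the two least-probable nodes; the expected code length is the sum of the merged weights.
merge 1/20 + 7/100 → 3/25
merge 3/25 + 11/25 → 14/25
merge 11/25 + 14/25 → 1
L = 3/25 + 14/25 + 1 = 42/25 = 1.68 bits/symbol.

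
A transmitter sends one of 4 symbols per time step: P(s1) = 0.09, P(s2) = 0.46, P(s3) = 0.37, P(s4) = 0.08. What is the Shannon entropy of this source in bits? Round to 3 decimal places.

H = −Σ pᵢ log₂ pᵢ.
−0.09·log₂(0.09) = 0.3127
−0.46·log₂(0.46) = 0.5153
−0.37·log₂(0.37) = 0.5307
−0.08·log₂(0.08) = 0.2915
Sum ≈ 1.6502 → 1.650 bits.

1.650 bits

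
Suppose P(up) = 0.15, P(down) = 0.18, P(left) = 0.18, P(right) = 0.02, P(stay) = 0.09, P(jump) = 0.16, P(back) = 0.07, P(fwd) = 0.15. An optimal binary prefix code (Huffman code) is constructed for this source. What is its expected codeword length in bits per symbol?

2.91 bits/symbol

Repeatedly combine the two least-probable nodes; the expected code length is the sum of the merged weights.
merge 1/50 + 7/100 → 9/100
merge 9/100 + 9/100 → 9/50
merge 3/20 + 3/20 → 3/10
merge 4/25 + 9/50 → 17/50
merge 9/50 + 9/50 → 9/25
merge 3/10 + 17/50 → 16/25
merge 9/25 + 16/25 → 1
L = 9/100 + 9/50 + 3/10 + 17/50 + 9/25 + 16/25 + 1 = 291/100 = 2.91 bits/symbol.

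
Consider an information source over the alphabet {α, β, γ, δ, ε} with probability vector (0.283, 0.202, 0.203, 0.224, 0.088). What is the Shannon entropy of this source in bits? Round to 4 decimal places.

2.2405 bits

H = −Σ pᵢ log₂ pᵢ.
−0.283·log₂(0.283) = 0.5154
−0.202·log₂(0.202) = 0.4661
−0.203·log₂(0.203) = 0.4670
−0.224·log₂(0.224) = 0.4835
−0.088·log₂(0.088) = 0.3086
Sum ≈ 2.2405 → 2.2405 bits.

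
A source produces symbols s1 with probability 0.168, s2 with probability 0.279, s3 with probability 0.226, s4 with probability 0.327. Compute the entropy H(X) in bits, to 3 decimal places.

H = −Σ pᵢ log₂ pᵢ.
−0.168·log₂(0.168) = 0.4323
−0.279·log₂(0.279) = 0.5138
−0.226·log₂(0.226) = 0.4849
−0.327·log₂(0.327) = 0.5273
Sum ≈ 1.9584 → 1.958 bits.

1.958 bits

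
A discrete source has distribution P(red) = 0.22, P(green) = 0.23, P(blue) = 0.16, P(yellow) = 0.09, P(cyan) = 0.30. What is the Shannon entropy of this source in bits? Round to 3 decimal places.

2.225 bits

H = −Σ pᵢ log₂ pᵢ.
−0.22·log₂(0.22) = 0.4806
−0.23·log₂(0.23) = 0.4877
−0.16·log₂(0.16) = 0.4230
−0.09·log₂(0.09) = 0.3127
−0.30·log₂(0.30) = 0.5211
Sum ≈ 2.2250 → 2.225 bits.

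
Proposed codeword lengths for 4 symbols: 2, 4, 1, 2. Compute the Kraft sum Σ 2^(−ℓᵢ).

1.0625

With common denominator 2^4 = 16: Σ 2^(−ℓᵢ) = 4/16 + 1/16 + 8/16 + 4/16 = 17/16 = 1.0625.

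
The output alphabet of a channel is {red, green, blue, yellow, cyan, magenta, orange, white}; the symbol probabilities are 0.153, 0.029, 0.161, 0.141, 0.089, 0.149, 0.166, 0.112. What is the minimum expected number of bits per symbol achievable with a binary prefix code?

2.952 bits/symbol

Repeatedly combine the two least-probable nodes; the expected code length is the sum of the merged weights.
merge 29/1000 + 89/1000 → 59/500
merge 14/125 + 59/500 → 23/100
merge 141/1000 + 149/1000 → 29/100
merge 153/1000 + 161/1000 → 157/500
merge 83/500 + 23/100 → 99/250
merge 29/100 + 157/500 → 151/250
merge 99/250 + 151/250 → 1
L = 59/500 + 23/100 + 29/100 + 157/500 + 99/250 + 151/250 + 1 = 369/125 = 2.952 bits/symbol.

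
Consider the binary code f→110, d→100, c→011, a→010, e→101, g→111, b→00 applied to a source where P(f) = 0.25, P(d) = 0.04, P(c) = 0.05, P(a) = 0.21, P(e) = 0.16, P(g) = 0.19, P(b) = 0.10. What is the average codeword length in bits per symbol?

L̄ = Σ pᵢ·ℓᵢ = 0.25·3 + 0.04·3 + 0.05·3 + 0.21·3 + 0.16·3 + 0.19·3 + 0.10·2 = 2.9 bits/symbol.

2.9 bits/symbol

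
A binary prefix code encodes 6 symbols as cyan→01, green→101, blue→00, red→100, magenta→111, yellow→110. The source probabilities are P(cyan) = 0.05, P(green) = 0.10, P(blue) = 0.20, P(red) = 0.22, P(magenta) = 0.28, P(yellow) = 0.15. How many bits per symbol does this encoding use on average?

2.75 bits/symbol

L̄ = Σ pᵢ·ℓᵢ = 0.05·2 + 0.10·3 + 0.20·2 + 0.22·3 + 0.28·3 + 0.15·3 = 2.75 bits/symbol.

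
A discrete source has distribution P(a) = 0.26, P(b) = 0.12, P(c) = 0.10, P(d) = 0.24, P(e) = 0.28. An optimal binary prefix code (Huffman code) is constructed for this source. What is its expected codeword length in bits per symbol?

2.22 bits/symbol

Repeatedly combine the two least-probable nodes; the expected code length is the sum of the merged weights.
merge 1/10 + 3/25 → 11/50
merge 11/50 + 6/25 → 23/50
merge 13/50 + 7/25 → 27/50
merge 23/50 + 27/50 → 1
L = 11/50 + 23/50 + 27/50 + 1 = 111/50 = 2.22 bits/symbol.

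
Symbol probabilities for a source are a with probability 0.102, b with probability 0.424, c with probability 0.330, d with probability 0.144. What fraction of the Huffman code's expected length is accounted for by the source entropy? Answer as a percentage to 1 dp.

Entropy H = −Σ p log₂ p ≈ 1.7912 bits.
Huffman merges: 51/500+18/125→123/500; 123/500+33/100→72/125; 53/125+72/125→1. L = 911/500 ≈ 1.8220.
Efficiency = H/L = 1.7912/1.8220 = 98.3%.

98.3%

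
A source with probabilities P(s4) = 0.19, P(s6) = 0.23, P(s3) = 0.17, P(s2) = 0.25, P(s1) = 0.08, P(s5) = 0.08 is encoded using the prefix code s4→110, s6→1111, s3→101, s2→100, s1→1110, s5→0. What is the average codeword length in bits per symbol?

L̄ = Σ pᵢ·ℓᵢ = 0.19·3 + 0.23·4 + 0.17·3 + 0.25·3 + 0.08·4 + 0.08·1 = 3.15 bits/symbol.

3.15 bits/symbol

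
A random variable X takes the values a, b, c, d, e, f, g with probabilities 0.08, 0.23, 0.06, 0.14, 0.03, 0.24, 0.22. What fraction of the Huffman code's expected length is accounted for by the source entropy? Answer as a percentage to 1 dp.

Entropy H = −Σ p log₂ p ≈ 2.5463 bits.
Huffman merges: 3/100+3/50→9/100; 2/25+9/100→17/100; 7/50+17/100→31/100; 11/50+23/100→9/20; 6/25+31/100→11/20; 9/20+11/20→1. L = 257/100 ≈ 2.5700.
Efficiency = H/L = 2.5463/2.5700 = 99.1%.

99.1%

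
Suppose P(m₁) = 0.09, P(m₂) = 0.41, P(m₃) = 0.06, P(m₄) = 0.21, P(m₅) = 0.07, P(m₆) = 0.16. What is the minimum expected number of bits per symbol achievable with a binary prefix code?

Repeatedly combine the two least-probable nodes; the expected code length is the sum of the merged weights.
merge 3/50 + 7/100 → 13/100
merge 9/100 + 13/100 → 11/50
merge 4/25 + 21/100 → 37/100
merge 11/50 + 37/100 → 59/100
merge 41/100 + 59/100 → 1
L = 13/100 + 11/50 + 37/100 + 59/100 + 1 = 231/100 = 2.31 bits/symbol.

2.31 bits/symbol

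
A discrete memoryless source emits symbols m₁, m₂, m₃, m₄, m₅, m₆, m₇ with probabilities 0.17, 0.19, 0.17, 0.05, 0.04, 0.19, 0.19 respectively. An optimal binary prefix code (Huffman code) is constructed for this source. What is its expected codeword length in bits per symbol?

2.71 bits/symbol

Repeatedly combine the two least-probable nodes; the expected code length is the sum of the merged weights.
merge 1/25 + 1/20 → 9/100
merge 9/100 + 17/100 → 13/50
merge 17/100 + 19/100 → 9/25
merge 19/100 + 19/100 → 19/50
merge 13/50 + 9/25 → 31/50
merge 19/50 + 31/50 → 1
L = 9/100 + 13/50 + 9/25 + 19/50 + 31/50 + 1 = 271/100 = 2.71 bits/symbol.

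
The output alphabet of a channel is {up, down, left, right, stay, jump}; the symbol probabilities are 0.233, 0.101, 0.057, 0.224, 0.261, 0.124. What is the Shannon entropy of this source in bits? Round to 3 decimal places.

H = −Σ pᵢ log₂ pᵢ.
−0.233·log₂(0.233) = 0.4897
−0.101·log₂(0.101) = 0.3341
−0.057·log₂(0.057) = 0.2356
−0.224·log₂(0.224) = 0.4835
−0.261·log₂(0.261) = 0.5058
−0.124·log₂(0.124) = 0.3734
Sum ≈ 2.4220 → 2.422 bits.

2.422 bits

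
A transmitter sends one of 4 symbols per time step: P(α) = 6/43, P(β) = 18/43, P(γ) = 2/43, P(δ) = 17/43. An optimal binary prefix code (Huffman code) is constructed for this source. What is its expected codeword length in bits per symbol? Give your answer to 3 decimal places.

1.767 bits/symbol

Repeatedly combine the two least-probable nodes; the expected code length is the sum of the merged weights.
merge 2/43 + 6/43 → 8/43
merge 8/43 + 17/43 → 25/43
merge 18/43 + 25/43 → 1
L = 8/43 + 25/43 + 1 = 76/43 ≈ 1.767 bits/symbol.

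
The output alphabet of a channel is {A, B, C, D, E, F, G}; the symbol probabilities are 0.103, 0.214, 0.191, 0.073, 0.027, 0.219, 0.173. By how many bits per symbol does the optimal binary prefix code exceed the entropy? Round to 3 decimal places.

0.063 bits

Entropy H = −Σ p log₂ p ≈ 2.6040 bits.
Huffman merges: 27/1000+73/1000→1/10; 1/10+103/1000→203/1000; 173/1000+191/1000→91/250; 203/1000+107/500→417/1000; 219/1000+91/250→583/1000; 417/1000+583/1000→1. L = 2667/1000 ≈ 2.6670.
L − H = 2.6670 − 2.6040 = 0.063 bits.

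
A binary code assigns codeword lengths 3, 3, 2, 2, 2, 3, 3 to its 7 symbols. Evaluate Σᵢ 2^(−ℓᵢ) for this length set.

1.25

With common denominator 2^3 = 8: Σ 2^(−ℓᵢ) = 1/8 + 1/8 + 2/8 + 2/8 + 2/8 + 1/8 + 1/8 = 10/8 = 1.25.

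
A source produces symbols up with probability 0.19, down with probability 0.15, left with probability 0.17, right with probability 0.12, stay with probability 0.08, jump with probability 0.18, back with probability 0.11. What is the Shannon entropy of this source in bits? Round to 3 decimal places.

H = −Σ pᵢ log₂ pᵢ.
−0.19·log₂(0.19) = 0.4552
−0.15·log₂(0.15) = 0.4105
−0.17·log₂(0.17) = 0.4346
−0.12·log₂(0.12) = 0.3671
−0.08·log₂(0.08) = 0.2915
−0.18·log₂(0.18) = 0.4453
−0.11·log₂(0.11) = 0.3503
Sum ≈ 2.7545 → 2.755 bits.

2.755 bits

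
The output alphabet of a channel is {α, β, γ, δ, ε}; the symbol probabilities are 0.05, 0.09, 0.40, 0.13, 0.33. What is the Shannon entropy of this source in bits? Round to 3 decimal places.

H = −Σ pᵢ log₂ pᵢ.
−0.05·log₂(0.05) = 0.2161
−0.09·log₂(0.09) = 0.3127
−0.40·log₂(0.40) = 0.5288
−0.13·log₂(0.13) = 0.3826
−0.33·log₂(0.33) = 0.5278
Sum ≈ 1.9680 → 1.968 bits.

1.968 bits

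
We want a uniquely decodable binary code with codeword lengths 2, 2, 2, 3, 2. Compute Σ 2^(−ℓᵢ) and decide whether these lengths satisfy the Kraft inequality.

1.125; no

With common denominator 2^3 = 8: Σ 2^(−ℓᵢ) = 2/8 + 2/8 + 2/8 + 1/8 + 2/8 = 9/8 = 1.125.
Kraft's inequality requires Σ ≤ 1; here Σ = 1.125 > 1, so no such prefix code exists.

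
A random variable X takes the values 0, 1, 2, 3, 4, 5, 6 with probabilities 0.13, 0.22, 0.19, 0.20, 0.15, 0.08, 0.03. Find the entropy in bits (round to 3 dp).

H = −Σ pᵢ log₂ pᵢ.
−0.13·log₂(0.13) = 0.3826
−0.22·log₂(0.22) = 0.4806
−0.19·log₂(0.19) = 0.4552
−0.20·log₂(0.20) = 0.4644
−0.15·log₂(0.15) = 0.4105
−0.08·log₂(0.08) = 0.2915
−0.03·log₂(0.03) = 0.1518
Sum ≈ 2.6366 → 2.637 bits.

2.637 bits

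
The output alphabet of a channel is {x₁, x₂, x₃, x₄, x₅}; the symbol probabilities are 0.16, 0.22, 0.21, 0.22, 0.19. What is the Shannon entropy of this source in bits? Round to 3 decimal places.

2.312 bits

H = −Σ pᵢ log₂ pᵢ.
−0.16·log₂(0.16) = 0.4230
−0.22·log₂(0.22) = 0.4806
−0.21·log₂(0.21) = 0.4728
−0.22·log₂(0.22) = 0.4806
−0.19·log₂(0.19) = 0.4552
Sum ≈ 2.3122 → 2.312 bits.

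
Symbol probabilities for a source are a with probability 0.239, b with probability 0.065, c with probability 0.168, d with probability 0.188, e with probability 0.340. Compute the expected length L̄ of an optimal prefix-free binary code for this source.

Repeatedly combine the two least-probable nodes; the expected code length is the sum of the merged weights.
merge 13/200 + 21/125 → 233/1000
merge 47/250 + 233/1000 → 421/1000
merge 239/1000 + 17/50 → 579/1000
merge 421/1000 + 579/1000 → 1
L = 233/1000 + 421/1000 + 579/1000 + 1 = 2233/1000 = 2.233 bits/symbol.

2.233 bits/symbol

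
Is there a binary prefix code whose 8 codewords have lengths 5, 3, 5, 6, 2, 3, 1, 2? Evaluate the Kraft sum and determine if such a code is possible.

With common denominator 2^6 = 64: Σ 2^(−ℓᵢ) = 2/64 + 8/64 + 2/64 + 1/64 + 16/64 + 8/64 + 32/64 + 16/64 = 85/64 = 1.328125.
Kraft's inequality requires Σ ≤ 1; here Σ = 1.328125 > 1, so no such prefix code exists.

1.328125; no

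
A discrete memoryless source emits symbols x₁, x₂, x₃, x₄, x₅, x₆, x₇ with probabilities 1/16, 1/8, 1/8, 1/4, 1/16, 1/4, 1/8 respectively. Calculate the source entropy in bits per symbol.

Each probability is a power of 1/2, so log₂(1/p) is an integer.
H = Σ p·log₂(1/p) = 1/16·4 + 1/8·3 + 1/8·3 + 1/4·2 + 1/16·4 + 1/4·2 + 1/8·3 = 2.625 bits.

2.625 bits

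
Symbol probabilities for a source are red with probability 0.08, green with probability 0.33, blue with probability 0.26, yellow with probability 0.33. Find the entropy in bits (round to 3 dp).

1.852 bits

H = −Σ pᵢ log₂ pᵢ.
−0.08·log₂(0.08) = 0.2915
−0.33·log₂(0.33) = 0.5278
−0.26·log₂(0.26) = 0.5053
−0.33·log₂(0.33) = 0.5278
Sum ≈ 1.8524 → 1.852 bits.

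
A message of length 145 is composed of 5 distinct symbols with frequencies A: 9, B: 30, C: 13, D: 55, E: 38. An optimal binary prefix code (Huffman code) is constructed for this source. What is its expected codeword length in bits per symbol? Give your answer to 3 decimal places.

Probabilities are the counts divided by 145.
Repeatedly combine the two least-probable nodes; the expected code length is the sum of the merged weights.
merge 9/145 + 13/145 → 22/145
merge 22/145 + 6/29 → 52/145
merge 38/145 + 52/145 → 18/29
merge 11/29 + 18/29 → 1
L = 22/145 + 52/145 + 18/29 + 1 = 309/145 ≈ 2.131 bits/symbol.

2.131 bits/symbol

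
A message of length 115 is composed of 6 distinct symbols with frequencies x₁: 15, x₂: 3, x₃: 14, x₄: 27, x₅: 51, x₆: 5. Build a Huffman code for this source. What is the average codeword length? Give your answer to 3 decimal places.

2.139 bits/symbol

Probabilities are the counts divided by 115.
Repeatedly combine the two least-probable nodes; the expected code length is the sum of the merged weights.
merge 3/115 + 1/23 → 8/115
merge 8/115 + 14/115 → 22/115
merge 3/23 + 22/115 → 37/115
merge 27/115 + 37/115 → 64/115
merge 51/115 + 64/115 → 1
L = 8/115 + 22/115 + 37/115 + 64/115 + 1 = 246/115 ≈ 2.139 bits/symbol.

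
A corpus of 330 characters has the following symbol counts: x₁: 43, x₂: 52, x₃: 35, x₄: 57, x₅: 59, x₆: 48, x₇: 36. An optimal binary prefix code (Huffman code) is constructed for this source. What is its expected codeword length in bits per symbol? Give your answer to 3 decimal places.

Probabilities are the counts divided by 330.
Repeatedly combine the two least-probable nodes; the expected code length is the sum of the merged weights.
merge 7/66 + 6/55 → 71/330
merge 43/330 + 8/55 → 91/330
merge 26/165 + 19/110 → 109/330
merge 59/330 + 71/330 → 13/33
merge 91/330 + 109/330 → 20/33
merge 13/33 + 20/33 → 1
L = 71/330 + 91/330 + 109/330 + 13/33 + 20/33 + 1 = 931/330 ≈ 2.821 bits/symbol.

2.821 bits/symbol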